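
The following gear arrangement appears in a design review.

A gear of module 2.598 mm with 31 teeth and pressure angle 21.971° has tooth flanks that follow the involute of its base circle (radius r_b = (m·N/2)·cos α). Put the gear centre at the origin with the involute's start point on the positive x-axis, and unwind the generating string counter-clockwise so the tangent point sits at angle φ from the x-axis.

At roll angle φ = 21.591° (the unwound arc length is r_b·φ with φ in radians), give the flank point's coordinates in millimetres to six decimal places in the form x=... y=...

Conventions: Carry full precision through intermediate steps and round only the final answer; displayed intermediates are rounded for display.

recognized (one wheel, involute flank): single-mesh tooth geometry, m = 2.598, N = 31
pitch radius r_p = m·N/2 = 2.598·31/2 = 40.269000
base radius r_b = r_p·cos α = 40.269000·cos 21.971° = 37.344397
roll angle φ = 21.591° = 0.37683404 rad
x = r_b·(cos φ + φ·sin φ) = 39.902530
y = r_b·(sin φ − φ·cos φ) = 0.656712

x=39.902530 y=0.656712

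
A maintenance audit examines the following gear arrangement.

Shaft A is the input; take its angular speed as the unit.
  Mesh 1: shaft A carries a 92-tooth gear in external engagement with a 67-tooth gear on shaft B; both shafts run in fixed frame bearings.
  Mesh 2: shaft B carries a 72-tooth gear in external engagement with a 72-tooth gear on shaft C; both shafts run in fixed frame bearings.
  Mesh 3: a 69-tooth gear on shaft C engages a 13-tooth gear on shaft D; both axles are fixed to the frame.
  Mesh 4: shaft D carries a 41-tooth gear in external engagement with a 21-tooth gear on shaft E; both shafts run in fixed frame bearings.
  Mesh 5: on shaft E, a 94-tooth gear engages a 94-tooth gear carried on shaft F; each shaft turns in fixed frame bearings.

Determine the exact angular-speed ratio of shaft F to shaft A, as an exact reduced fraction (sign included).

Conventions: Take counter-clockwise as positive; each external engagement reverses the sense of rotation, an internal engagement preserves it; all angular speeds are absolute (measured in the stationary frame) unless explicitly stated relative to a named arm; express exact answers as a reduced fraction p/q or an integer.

-86756/6097

class = fixed-axis compound train [5 meshes; 5 ratios multiply, 5 sense flips]
mesh 1 [92T→67T]: running ratio 92/67, sense −
mesh 2 [72T→72T]: running ratio 92/67, sense +
mesh 3 [69T→13T]: running ratio 6348/871, sense −
mesh 4 [41T→21T]: running ratio 86756/6097, sense +
mesh 5 [94T→94T]: running ratio 86756/6097, sense −
ω_out/ω_in = -86756/6097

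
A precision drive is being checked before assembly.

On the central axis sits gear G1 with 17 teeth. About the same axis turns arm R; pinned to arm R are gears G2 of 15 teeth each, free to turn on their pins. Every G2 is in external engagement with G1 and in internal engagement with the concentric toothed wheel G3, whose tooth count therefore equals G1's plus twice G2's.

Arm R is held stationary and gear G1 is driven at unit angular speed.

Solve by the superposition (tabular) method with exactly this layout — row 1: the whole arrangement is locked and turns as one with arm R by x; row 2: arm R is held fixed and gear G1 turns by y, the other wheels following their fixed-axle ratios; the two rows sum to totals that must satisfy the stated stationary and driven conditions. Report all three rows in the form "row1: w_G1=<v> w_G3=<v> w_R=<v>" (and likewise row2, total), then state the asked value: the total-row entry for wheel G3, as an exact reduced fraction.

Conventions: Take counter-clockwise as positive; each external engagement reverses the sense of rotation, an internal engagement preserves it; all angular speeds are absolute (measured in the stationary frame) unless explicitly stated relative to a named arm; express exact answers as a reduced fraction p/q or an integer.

topology: planetary set — G1 17T / G2 15T / G3 47T, arm = carrier (Willis)
row 1 (train locked, turned with arm): all members turn x
row 2: sun turns y, ring = −(17/47)·y, arm 0
boundary: total ω_arm = x = 0 and total ω_sun = x + y = 1  ⇒  y = 1, x = 0
row 2 ring = −(17/47)·1 = -17/47
totals (row 1 + row 2): sun 0 + 1 = 1, ring 0 + (-17/47) = -17/47, arm 0 + 0 = 0
asked cell (total, ring) = -17/47

row1: w_G1=0 w_G3=0 w_R=0
row2: w_G1=1 w_G3=-17/47 w_R=0
total: w_G1=1 w_G3=-17/47 w_R=0
asked value: -17/47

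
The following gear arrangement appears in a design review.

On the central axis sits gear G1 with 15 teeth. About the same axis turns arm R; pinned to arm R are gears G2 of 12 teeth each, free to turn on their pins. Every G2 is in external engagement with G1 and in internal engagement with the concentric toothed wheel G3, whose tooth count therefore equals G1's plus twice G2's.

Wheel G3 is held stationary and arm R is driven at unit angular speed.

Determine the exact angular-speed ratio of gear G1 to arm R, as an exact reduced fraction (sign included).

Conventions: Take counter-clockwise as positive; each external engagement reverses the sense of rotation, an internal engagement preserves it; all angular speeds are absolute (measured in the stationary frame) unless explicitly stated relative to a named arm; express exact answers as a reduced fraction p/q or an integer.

class = planetary set [G3 = 15+2·12 = 39; Willis about the carrier]
ring teeth: 15 + 2·12 = 39
15(ω_sun−ω_arm) = −39(ω_ring−ω_arm),  ω_ring = 0, ω_arm = 1
ω_sun = 1 − (39/15)(0−1) = 18/5
ω_out/ω_in = 18/5

18/5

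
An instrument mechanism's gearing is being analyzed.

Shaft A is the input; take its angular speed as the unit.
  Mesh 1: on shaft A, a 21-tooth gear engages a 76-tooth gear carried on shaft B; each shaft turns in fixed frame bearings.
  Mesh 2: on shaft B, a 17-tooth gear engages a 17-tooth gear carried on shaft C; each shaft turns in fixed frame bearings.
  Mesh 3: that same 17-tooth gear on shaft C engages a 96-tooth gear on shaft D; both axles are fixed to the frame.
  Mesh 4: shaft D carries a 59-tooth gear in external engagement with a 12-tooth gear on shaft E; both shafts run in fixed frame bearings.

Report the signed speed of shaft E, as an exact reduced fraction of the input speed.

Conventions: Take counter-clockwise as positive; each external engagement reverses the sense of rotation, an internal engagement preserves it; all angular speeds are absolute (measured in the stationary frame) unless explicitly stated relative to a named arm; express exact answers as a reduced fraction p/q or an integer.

7021/29184

4-mesh fixed-axis compound train (all bearings frame-fixed)
mesh 1 [21T→76T]: |ω|/ω_in = 1×21/76 = 21/76, sense flips to −
mesh 2 [17T→17T]: |ω|/ω_in = (21/76)×17/17 = 21/76, sense flips to +
mesh 3 [17T→96T]: |ω|/ω_in = (21/76)×17/96 = 119/2432, sense flips to −
mesh 4 [59T→12T]: |ω|/ω_in = (119/2432)×59/12 = 7021/29184, sense flips to +
signed output speed (× input speed) = 7021/29184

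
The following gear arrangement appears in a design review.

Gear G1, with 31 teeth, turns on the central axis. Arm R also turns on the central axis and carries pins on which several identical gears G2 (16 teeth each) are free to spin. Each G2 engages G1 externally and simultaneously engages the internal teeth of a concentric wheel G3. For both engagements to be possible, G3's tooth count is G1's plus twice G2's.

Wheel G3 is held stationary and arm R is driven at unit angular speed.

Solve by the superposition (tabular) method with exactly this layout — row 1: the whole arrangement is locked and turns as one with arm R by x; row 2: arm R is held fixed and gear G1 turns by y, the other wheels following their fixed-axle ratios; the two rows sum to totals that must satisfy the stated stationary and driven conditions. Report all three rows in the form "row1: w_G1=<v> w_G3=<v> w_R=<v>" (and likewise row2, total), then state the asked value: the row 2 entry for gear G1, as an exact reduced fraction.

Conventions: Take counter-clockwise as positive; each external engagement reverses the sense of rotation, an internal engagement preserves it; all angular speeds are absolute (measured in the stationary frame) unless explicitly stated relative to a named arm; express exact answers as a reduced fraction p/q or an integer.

row1: w_G1=1 w_G3=1 w_R=1
row2: w_G1=63/31 w_G3=-1 w_R=0
total: w_G1=94/31 w_G3=0 w_R=1
asked value: 63/31

topology: planetary set — G1 31T / G2 16T / G3 63T, arm = carrier (Willis)
row 1 — lock + rotate with arm: ω_sun = ω_ring = ω_arm = x
row 2 — arm fixed, fixed-axis ratios: sun y, ring −(31/63)·y, arm 0
boundary: total ω_ring = x − (31/63)·y = 0 and total ω_arm = x = 1  ⇒  y = 63/31, x = 1
row 2 ring = −(31/63)·63/31 = -1
totals (row 1 + row 2): sun 1 + 63/31 = 94/31, ring 1 + (-1) = 0, arm 1 + 0 = 1
asked cell (row2, sun) = 63/31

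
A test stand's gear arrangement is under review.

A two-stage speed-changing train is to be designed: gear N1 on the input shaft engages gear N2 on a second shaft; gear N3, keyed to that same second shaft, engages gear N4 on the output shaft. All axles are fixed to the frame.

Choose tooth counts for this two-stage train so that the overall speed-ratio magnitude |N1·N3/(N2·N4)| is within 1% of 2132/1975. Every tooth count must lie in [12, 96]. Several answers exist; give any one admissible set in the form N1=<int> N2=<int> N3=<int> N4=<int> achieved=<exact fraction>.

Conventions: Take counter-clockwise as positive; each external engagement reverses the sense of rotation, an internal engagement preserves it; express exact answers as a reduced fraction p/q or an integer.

N1=26 N2=25 N3=82 N4=79 achieved=2132/1975

2-stage fixed-axis compound train for ratio 2132/1975
target = 2132/1975 in lowest terms: an exact hit needs N1·N3 = k·2132 and N2·N4 = k·1975 for one integer k, every count in [12, 96]; additionally prefer no 1:1 stage (N1 ≠ N2, N3 ≠ N4)
k = 1: N1·N3 = 2132 = 26·82, N2·N4 = 1975 = 25·79
achieved = 26·82/(25·79) = 2132/1975; |achieved − target| = 0 ≤ 533/49375 ✓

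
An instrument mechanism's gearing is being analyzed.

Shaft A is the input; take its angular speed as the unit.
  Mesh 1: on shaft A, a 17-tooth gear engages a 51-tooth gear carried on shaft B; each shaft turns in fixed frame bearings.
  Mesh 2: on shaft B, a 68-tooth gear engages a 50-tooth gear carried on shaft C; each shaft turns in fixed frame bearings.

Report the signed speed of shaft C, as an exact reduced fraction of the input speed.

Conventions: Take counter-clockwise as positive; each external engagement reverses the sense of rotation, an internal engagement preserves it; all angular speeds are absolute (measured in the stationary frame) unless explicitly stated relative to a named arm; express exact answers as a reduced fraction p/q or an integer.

2-mesh fixed-axis compound train (all bearings frame-fixed)
mesh 1 [17T→51T]: |ω|/ω_in = 1×17/51 = 1/3, sense flips to −
mesh 2 [68T→50T]: |ω|/ω_in = (1/3)×68/50 = 34/75, sense flips to +
signed output speed (× input speed) = 34/75

34/75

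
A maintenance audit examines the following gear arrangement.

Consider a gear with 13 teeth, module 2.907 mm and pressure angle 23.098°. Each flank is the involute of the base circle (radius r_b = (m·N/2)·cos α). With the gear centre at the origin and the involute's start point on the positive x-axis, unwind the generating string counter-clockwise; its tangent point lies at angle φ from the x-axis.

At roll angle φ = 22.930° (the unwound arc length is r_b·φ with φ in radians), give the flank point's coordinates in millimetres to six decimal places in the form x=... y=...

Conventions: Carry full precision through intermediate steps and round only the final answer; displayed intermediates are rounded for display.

recognized (one wheel, involute flank): single-mesh tooth geometry, m = 2.907, N = 13
pitch radius r_p = m·N/2 = 2.907·13/2 = 18.895500
base radius r_b = r_p·cos α = 18.895500·cos 23.098° = 17.380746
roll angle φ = 22.930° = 0.40020400 rad
x = r_b·(cos φ + φ·sin φ) = 18.717386
y = r_b·(sin φ − φ·cos φ) = 0.365443

x=18.717386 y=0.365443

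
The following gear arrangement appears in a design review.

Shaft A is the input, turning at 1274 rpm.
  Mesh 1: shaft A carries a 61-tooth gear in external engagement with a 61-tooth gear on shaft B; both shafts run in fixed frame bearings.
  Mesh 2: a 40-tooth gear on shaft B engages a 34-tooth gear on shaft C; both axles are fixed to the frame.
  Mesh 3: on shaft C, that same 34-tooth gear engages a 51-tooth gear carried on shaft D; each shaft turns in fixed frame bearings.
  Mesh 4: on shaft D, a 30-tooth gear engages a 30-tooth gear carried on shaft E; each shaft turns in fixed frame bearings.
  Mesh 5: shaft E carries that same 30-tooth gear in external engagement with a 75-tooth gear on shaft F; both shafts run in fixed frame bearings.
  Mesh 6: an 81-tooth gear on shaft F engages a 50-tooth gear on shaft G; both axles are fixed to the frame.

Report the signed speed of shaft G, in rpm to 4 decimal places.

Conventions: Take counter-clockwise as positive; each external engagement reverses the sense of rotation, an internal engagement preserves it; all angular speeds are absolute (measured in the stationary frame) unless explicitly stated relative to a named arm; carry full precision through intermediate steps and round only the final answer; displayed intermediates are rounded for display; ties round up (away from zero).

recognized (7 fixed axles, 6 meshes): fixed-axis compound train
mesh 1 [61T→61T]: ω = 1274.0000×61/61 = 1274.0000 rpm, sense flips to −
mesh 2 [40T→34T]: ω = 1274.0000×40/34 = 1498.8235 rpm, sense flips to +
mesh 3 [34T→51T]: ω = 1498.8235×34/51 = 999.2157 rpm, sense flips to −
mesh 4 [30T→30T]: ω = 999.2157×30/30 = 999.2157 rpm, sense flips to +
mesh 5 [30T→75T]: ω = 999.2157×30/75 = 399.6863 rpm, sense flips to −
mesh 6 [81T→50T]: ω = 399.6863×81/50 = 647.4918 rpm, sense flips to +
signed output speed = +647.4918 rpm

+647.4918 rpm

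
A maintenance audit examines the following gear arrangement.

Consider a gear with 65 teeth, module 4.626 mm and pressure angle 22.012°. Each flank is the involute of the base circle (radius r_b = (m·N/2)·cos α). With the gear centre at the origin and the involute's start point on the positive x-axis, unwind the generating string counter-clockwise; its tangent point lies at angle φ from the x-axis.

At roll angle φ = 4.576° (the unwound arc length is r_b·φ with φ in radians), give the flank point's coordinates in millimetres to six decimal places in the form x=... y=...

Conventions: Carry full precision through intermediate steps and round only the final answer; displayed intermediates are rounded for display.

x=139.829493 y=0.023654

class = single-mesh tooth geometry [base-circle involute, m = 4.626, 65T]
pitch radius r_p = m·N/2 = 4.626·65/2 = 150.345000
base radius r_b = r_p·cos α = 150.345000·cos 22.012° = 139.385658
roll angle φ = 4.576° = 0.07986627 rad
x = r_b·(cos φ + φ·sin φ) = 139.829493
y = r_b·(sin φ − φ·cos φ) = 0.023654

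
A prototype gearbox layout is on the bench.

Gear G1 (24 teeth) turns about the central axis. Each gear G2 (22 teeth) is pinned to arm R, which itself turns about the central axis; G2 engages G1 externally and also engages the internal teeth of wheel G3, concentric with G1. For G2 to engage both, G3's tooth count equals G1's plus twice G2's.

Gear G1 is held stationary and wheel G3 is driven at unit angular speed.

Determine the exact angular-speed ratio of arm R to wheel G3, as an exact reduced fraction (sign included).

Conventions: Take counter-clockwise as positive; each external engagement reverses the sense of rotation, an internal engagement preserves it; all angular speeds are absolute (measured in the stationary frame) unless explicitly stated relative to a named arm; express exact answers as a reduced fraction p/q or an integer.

planetary set (24T centre, 22T on arm, 68T internal) — Willis relation
ring teeth: 24 + 2·22 = 68
24(ω_sun−ω_arm) = −68(ω_ring−ω_arm),  ω_sun = 0, ω_ring = 1
24(0−ω_arm) = −68(1−ω_arm)  ⇒  92·ω_arm = 68  ⇒  ω_arm = 17/23
ω_out/ω_in = 17/23

17/23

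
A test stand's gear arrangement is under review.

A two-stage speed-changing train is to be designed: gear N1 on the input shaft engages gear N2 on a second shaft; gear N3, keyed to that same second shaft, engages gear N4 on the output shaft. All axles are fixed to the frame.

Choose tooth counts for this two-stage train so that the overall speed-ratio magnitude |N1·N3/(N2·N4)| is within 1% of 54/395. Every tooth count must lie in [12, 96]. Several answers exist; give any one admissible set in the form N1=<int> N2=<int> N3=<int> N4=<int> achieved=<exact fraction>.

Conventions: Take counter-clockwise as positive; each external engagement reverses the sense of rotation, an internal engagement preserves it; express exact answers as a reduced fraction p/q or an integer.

class = fixed-axis compound train [2-stage, 54/395 wanted]
target = 54/395 in lowest terms: an exact hit needs N1·N3 = k·54 and N2·N4 = k·395 for one integer k, every count in [12, 96]; additionally prefer no 1:1 stage (N1 ≠ N2, N3 ≠ N4)
k = 1…3: no 1:1-free in-range split of k·54 and k·395 into factor pairs; take k = 4
k = 4: N1·N3 = 216 = 12·18, N2·N4 = 1580 = 20·79
achieved = 12·18/(20·79) = 54/395; |achieved − target| = 0 ≤ 27/19750 ✓

N1=12 N2=20 N3=18 N4=79 achieved=54/395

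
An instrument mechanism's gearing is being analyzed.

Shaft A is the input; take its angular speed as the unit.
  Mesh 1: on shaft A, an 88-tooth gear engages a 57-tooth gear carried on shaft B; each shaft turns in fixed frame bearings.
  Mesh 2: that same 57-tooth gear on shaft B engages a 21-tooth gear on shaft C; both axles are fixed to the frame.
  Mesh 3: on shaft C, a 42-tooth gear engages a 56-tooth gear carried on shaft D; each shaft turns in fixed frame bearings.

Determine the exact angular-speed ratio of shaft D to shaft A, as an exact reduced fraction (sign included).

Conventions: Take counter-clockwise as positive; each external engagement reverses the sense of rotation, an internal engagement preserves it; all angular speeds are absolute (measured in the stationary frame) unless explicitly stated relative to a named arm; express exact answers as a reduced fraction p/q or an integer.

-22/7

class = fixed-axis compound train [3 meshes; 3 ratios multiply, 3 sense flips]
mesh 1 [88T→57T]: running ratio 88/57, sense −
mesh 2 [57T→21T]: running ratio 88/21, sense +
mesh 3 [42T→56T]: running ratio 22/7, sense −
ω_out/ω_in = -22/7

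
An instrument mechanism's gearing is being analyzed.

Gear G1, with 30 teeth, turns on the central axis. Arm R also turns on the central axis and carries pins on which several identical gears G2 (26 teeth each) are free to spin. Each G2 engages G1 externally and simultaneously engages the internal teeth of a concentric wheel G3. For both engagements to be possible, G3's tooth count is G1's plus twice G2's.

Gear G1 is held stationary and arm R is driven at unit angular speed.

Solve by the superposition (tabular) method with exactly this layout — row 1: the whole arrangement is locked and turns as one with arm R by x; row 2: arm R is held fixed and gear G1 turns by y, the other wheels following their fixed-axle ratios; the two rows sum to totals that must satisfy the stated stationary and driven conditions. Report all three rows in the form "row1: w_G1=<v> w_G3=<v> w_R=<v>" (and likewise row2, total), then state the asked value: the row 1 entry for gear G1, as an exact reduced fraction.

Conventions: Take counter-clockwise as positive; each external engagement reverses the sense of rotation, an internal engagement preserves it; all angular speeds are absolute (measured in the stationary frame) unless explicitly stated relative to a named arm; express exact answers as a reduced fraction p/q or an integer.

recognized (axles ride arm R): planetary set, 30/26/82 teeth
row 1 — lock + rotate with arm: ω_sun = ω_ring = ω_arm = x
row 2 — arm fixed, fixed-axis ratios: sun y, ring −(30/82)·y, arm 0
boundary: total ω_sun = x + y = 0 and total ω_arm = x = 1  ⇒  y = -1, x = 1
row 2 ring = −(30/82)·(-1) = 15/41
totals (row 1 + row 2): sun 1 + (-1) = 0, ring 1 + 15/41 = 56/41, arm 1 + 0 = 1
asked cell (row1, sun) = 1

row1: w_G1=1 w_G3=1 w_R=1
row2: w_G1=-1 w_G3=15/41 w_R=0
total: w_G1=0 w_G3=56/41 w_R=1
asked value: 1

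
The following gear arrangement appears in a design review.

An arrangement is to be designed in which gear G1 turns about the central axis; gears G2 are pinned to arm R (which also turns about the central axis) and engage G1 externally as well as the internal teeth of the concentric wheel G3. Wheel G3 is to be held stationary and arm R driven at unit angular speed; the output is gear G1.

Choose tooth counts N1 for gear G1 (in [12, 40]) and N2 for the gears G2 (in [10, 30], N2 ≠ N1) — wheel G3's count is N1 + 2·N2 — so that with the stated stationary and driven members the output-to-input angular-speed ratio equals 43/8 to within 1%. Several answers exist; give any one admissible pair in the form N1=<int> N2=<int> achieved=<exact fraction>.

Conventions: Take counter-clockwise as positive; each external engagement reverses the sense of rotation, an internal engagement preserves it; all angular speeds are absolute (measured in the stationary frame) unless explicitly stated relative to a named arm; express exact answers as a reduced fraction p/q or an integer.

topology: planetary set — design target 43/8, arm = carrier (Willis)
Willis with ω_ring = 0: ω_sun/ω_arm = (N1+N3)/N1; set equal to 43/8  ⇒  N3/N1 = 43/8 − 1 = 35/8
N3 = N1 + 2·N2  ⇒  N2/N1 = (N3/N1 − 1)/2 = (35/8 − 1)/2 = 27/16
smallest multiple with N1 ≥ 12 and N2 ≥ 10: k = 1  ⇒  N1 = 1·16 = 16, N2 = 1·27 = 27 (N1 ≤ 40, N2 ≤ 30, N2 ≠ N1 ✓), N3 = 16 + 2·27 = 70
check: (N1+N3)/N1 with N1 = 16, N3 = 70 gives 43/8; |achieved − target| = 0 ≤ 43/800 ✓

N1=16 N2=27 achieved=43/8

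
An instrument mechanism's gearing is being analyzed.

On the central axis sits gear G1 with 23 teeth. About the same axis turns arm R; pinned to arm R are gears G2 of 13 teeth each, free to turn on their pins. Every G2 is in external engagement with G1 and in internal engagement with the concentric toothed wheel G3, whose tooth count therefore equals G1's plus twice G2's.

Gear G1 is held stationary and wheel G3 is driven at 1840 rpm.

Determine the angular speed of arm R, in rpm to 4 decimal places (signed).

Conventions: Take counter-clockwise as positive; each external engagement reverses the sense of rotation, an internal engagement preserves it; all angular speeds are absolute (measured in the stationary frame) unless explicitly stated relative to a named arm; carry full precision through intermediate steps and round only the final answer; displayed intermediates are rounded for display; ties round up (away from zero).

planetary set (23T centre, 13T on arm, 49T internal) — Willis relation
normalise by the input: solve with ω_ring = 1, then scale by 1840 rpm
ring teeth: 23 + 2·13 = 49
23(ω_sun−ω_arm) = −49(ω_ring−ω_arm),  ω_sun = 0, ω_ring = 1
23(0−ω_arm) = −49(1−ω_arm)  ⇒  72·ω_arm = 49  ⇒  ω_arm = 49/72
scale: ω_arm = 49/72 × 1840 rpm = +1252.2222 rpm

+1252.2222 rpm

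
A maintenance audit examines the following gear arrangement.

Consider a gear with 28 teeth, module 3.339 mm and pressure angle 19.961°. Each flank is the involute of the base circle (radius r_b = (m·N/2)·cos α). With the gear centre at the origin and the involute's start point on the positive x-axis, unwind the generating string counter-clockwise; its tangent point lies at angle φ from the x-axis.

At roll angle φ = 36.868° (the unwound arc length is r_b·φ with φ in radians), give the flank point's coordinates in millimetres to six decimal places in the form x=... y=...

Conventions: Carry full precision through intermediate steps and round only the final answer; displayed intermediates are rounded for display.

x=52.113838 y=3.742895

class = single-mesh tooth geometry [base-circle involute, m = 3.339, 28T]
pitch radius r_p = m·N/2 = 3.339·28/2 = 46.746000
base radius r_b = r_p·cos α = 46.746000·cos 19.961° = 43.937744
roll angle φ = 36.868° = 0.64346799 rad
x = r_b·(cos φ + φ·sin φ) = 52.113838
y = r_b·(sin φ − φ·cos φ) = 3.742895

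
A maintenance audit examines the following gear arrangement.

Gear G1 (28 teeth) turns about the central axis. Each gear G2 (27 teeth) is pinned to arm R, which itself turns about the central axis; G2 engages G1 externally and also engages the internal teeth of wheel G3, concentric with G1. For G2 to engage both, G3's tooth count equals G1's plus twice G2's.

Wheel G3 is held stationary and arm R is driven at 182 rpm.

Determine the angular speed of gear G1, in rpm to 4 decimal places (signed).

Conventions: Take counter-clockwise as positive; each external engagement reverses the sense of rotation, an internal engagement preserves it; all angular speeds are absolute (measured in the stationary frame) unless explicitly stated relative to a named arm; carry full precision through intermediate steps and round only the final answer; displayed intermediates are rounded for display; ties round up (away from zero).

+715.0000 rpm

recognized (axles ride arm R): planetary set, 28/27/82 teeth
normalise by the input: solve with ω_arm = 1, then scale by 182 rpm
ring teeth: 28 + 2·27 = 82
28(ω_sun−ω_arm) = −82(ω_ring−ω_arm),  ω_ring = 0, ω_arm = 1
ω_sun = 1 − (82/28)(0−1) = 55/14
scale: ω_sun = 55/14 × 182 rpm = +715.0000 rpm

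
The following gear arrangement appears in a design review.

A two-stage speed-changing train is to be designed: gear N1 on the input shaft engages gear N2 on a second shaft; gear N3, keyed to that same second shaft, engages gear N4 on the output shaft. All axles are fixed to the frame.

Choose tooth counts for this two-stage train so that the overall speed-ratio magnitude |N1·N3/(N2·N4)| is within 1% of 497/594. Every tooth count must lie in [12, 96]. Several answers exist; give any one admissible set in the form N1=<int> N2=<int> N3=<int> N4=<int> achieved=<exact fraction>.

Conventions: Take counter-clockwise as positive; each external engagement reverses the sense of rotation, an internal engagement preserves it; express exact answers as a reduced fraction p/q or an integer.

N1=14 N2=18 N3=71 N4=66 achieved=497/594

design class (target 497/594): fixed-axis compound train
target = 497/594 in lowest terms: an exact hit needs N1·N3 = k·497 and N2·N4 = k·594 for one integer k, every count in [12, 96]; additionally prefer no 1:1 stage (N1 ≠ N2, N3 ≠ N4)
k = 1: no 1:1-free in-range split of k·497 and k·594 into factor pairs; take k = 2
k = 2: N1·N3 = 994 = 14·71, N2·N4 = 1188 = 18·66
achieved = 14·71/(18·66) = 497/594; |achieved − target| = 0 ≤ 497/59400 ✓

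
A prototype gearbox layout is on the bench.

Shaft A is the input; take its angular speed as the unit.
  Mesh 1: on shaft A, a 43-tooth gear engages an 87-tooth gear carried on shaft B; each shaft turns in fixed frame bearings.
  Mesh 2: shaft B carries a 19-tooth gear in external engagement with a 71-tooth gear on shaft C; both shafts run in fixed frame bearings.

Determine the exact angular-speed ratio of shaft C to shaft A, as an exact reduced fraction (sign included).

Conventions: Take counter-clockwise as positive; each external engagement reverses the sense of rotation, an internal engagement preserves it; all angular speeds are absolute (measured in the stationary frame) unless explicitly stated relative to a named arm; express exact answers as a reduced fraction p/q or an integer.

class = fixed-axis compound train [2 meshes; 2 ratios multiply, 2 sense flips]
mesh 1 [43T→87T]: running ratio 43/87, sense −
mesh 2 [19T→71T]: running ratio 817/6177, sense +
ω_out/ω_in = 817/6177

817/6177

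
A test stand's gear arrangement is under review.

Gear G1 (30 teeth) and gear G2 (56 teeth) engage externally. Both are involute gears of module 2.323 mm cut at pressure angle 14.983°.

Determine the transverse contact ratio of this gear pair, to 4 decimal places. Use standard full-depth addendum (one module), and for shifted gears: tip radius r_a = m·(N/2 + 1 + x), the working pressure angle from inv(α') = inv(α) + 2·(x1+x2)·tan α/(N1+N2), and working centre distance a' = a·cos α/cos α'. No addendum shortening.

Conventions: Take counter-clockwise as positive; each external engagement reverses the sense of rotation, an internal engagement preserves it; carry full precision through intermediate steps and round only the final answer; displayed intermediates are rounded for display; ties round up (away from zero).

2.0192

topology: single-mesh involute geometry — m = 2.323, 30T/56T pair
base radii: r_b1 = 33.660360, r_b2 = 62.832672
tip radii: r_a1 = 37.168000, r_a2 = 67.367000
no profile shift: α' = α, a' = a
action lengths: √(r_a1²−r_b1²) = 15.761992, √(r_a2²−r_b2²) = 24.297491
base pitch p_b = π·m·cos α = 7.049809
CR = (15.761992 + 24.297491 − 99.889000·sin 14.98300°)/7.049809 = 2.019195
contact ratio ≈ 2.0192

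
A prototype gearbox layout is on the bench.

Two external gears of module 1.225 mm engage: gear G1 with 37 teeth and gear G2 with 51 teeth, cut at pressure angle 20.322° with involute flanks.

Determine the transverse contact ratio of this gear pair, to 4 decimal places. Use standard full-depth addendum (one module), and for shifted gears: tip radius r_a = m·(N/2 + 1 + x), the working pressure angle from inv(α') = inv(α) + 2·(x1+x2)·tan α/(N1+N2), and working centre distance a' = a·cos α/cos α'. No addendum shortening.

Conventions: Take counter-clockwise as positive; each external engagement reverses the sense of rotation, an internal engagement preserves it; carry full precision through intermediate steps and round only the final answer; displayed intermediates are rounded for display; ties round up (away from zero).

recognized (one external pair, fixed centres): single-mesh tooth geometry, m = 1.225, N1 = 37, N2 = 51
base radii: r_b1 = 21.251887, r_b2 = 29.293142
tip radii: r_a1 = 23.887500, r_a2 = 32.462500
no profile shift: α' = α, a' = a
action lengths: √(r_a1²−r_b1²) = 10.907334, √(r_a2²−r_b2²) = 13.990201
base pitch p_b = π·m·cos α = 3.608907
CR = (10.907334 + 13.990201 − 53.900000·sin 20.32200°)/3.608907 = 1.711957
contact ratio ≈ 1.7120

1.7120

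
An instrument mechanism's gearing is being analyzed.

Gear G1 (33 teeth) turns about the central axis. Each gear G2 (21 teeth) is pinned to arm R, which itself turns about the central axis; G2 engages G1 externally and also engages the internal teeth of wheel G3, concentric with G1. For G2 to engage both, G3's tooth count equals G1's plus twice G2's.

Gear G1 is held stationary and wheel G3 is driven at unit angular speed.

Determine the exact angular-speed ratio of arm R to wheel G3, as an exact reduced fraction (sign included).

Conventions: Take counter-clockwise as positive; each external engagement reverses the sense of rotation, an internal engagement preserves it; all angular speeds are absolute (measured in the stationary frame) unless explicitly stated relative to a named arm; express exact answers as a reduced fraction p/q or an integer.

recognized (axles ride arm R): planetary set, 33/21/75 teeth
ring teeth: 33 + 2·21 = 75
33(ω_sun−ω_arm) = −75(ω_ring−ω_arm),  ω_sun = 0, ω_ring = 1
33(0−ω_arm) = −75(1−ω_arm)  ⇒  108·ω_arm = 75  ⇒  ω_arm = 25/36
ω_out/ω_in = 25/36

25/36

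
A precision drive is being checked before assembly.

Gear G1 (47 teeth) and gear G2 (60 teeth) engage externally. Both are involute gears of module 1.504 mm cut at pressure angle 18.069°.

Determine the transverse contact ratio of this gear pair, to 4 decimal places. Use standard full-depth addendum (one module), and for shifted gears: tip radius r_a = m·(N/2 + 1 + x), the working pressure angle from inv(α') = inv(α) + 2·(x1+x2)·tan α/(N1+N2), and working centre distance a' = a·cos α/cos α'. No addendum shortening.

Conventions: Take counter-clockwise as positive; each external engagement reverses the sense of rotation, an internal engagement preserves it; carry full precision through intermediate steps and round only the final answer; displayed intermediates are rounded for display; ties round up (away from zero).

1.8786

class = single-mesh tooth geometry [involute pair 47T × 60T, m = 1.504]
base radii: r_b1 = 33.600964, r_b2 = 42.894848
tip radii: r_a1 = 36.848000, r_a2 = 46.624000
no profile shift: α' = α, a' = a
action lengths: √(r_a1²−r_b1²) = 15.124494, √(r_a2²−r_b2²) = 18.270999
base pitch p_b = π·m·cos α = 4.491938
CR = (15.124494 + 18.270999 − 80.464000·sin 18.06900°)/4.491938 = 1.878612
contact ratio ≈ 1.8786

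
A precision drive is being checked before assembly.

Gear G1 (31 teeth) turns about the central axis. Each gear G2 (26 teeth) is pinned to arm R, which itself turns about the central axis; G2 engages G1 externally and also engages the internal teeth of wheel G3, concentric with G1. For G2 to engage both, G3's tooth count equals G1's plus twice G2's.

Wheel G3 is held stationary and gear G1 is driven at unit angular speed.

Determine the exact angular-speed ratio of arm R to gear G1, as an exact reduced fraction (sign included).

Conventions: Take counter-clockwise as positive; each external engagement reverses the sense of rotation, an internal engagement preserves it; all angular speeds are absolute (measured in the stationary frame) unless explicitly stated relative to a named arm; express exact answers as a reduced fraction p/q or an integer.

31/114

class = planetary set [G3 = 31+2·26 = 83; Willis about the carrier]
ring teeth: 31 + 2·26 = 83
31(ω_sun−ω_arm) = −83(ω_ring−ω_arm),  ω_ring = 0, ω_sun = 1
31(1−ω_arm) = −83(0−ω_arm)  ⇒  114·ω_arm = 31  ⇒  ω_arm = 31/114
ω_out/ω_in = 31/114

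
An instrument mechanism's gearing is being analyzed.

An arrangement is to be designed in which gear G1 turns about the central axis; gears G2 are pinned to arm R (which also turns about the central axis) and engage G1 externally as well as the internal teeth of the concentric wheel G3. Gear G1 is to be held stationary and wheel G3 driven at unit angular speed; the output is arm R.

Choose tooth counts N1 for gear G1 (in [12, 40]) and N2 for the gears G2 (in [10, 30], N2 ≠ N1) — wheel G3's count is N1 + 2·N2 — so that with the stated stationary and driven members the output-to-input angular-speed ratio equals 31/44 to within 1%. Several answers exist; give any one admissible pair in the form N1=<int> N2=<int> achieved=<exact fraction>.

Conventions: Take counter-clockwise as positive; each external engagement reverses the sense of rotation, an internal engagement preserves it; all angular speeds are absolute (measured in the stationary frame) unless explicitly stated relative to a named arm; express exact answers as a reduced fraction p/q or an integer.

planetary set to be sized for 31/44 (Willis relation)
Willis with ω_sun = 0: ω_arm/ω_ring = N3/(N1+N3); set equal to 31/44  ⇒  N3/N1 = (31/44)/(1 − 31/44) = 31/13
N3 = N1 + 2·N2  ⇒  N2/N1 = (N3/N1 − 1)/2 = (31/13 − 1)/2 = 9/13
smallest multiple with N1 ≥ 12 and N2 ≥ 10: k = 2  ⇒  N1 = 2·13 = 26, N2 = 2·9 = 18 (N1 ≤ 40, N2 ≤ 30, N2 ≠ N1 ✓), N3 = 26 + 2·18 = 62
check: N3/(N1+N3) with N1 = 26, N3 = 62 gives 31/44; |achieved − target| = 0 ≤ 31/4400 ✓

N1=26 N2=18 achieved=31/44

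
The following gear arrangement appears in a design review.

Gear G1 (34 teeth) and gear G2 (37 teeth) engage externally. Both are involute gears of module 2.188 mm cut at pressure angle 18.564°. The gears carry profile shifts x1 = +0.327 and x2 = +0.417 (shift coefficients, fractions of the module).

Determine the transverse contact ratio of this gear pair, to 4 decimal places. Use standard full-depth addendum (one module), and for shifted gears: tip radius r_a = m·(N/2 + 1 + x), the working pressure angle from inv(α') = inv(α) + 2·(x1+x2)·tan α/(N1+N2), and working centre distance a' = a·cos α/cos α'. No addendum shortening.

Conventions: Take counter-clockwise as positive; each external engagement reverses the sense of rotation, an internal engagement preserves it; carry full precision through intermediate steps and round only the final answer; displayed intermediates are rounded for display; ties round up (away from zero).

1.6319

recognized (one external pair, fixed centres): single-mesh tooth geometry, m = 2.188, N1 = 34, N2 = 37
base radii: r_b1 = 35.260641, r_b2 = 38.371874
tip radii: r_a1 = 40.099476, r_a2 = 43.578396
inv(α') = inv(18.564°) + 2·(+0.327+0.417)·tan α/(34+37) = 0.01887333  ⇒  α' = 21.57674°
a' = a·cos α / cos α' = 77.6740·cos 18.564°/cos 21.57674° = 79.181061
action lengths: √(r_a1²−r_b1²) = 19.095946, √(r_a2²−r_b2²) = 20.656134
base pitch p_b = π·m·cos α = 6.516151
CR = (19.095946 + 20.656134 − 79.181061·sin 21.57674°)/6.516151 = 1.631864
contact ratio ≈ 1.6319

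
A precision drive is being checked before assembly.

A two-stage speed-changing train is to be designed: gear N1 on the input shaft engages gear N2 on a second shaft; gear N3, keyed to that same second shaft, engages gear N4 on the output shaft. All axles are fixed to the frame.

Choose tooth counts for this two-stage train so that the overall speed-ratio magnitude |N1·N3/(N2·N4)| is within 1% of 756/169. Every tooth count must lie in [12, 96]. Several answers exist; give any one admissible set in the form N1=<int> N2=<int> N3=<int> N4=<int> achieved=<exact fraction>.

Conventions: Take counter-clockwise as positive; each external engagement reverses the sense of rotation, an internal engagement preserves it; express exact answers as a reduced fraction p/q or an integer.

N1=12 N2=13 N3=63 N4=13 achieved=756/169

topology: fixed-axis compound train — 2 stages, target 756/169
target = 756/169 in lowest terms: an exact hit needs N1·N3 = k·756 and N2·N4 = k·169 for one integer k, every count in [12, 96]; additionally prefer no 1:1 stage (N1 ≠ N2, N3 ≠ N4)
k = 1: N1·N3 = 756 = 12·63, N2·N4 = 169 = 13·13
achieved = 12·63/(13·13) = 756/169; |achieved − target| = 0 ≤ 189/4225 ✓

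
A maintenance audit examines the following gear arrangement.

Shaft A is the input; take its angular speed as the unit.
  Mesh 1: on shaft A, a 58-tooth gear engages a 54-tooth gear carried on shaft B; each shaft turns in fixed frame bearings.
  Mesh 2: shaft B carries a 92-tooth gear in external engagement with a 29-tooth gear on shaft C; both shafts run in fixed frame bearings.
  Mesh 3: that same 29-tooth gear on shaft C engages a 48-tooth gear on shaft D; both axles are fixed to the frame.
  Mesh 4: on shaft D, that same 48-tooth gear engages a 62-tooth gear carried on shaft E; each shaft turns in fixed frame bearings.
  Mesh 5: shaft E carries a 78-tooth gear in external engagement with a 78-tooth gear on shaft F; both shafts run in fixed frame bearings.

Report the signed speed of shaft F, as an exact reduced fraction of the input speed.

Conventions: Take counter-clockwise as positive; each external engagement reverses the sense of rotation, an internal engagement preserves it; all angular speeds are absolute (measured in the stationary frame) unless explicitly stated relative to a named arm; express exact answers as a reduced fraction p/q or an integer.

-1334/837

5-mesh fixed-axis compound train (all bearings frame-fixed)
mesh 1 [58T→54T]: |ω|/ω_in = 1×58/54 = 29/27, sense flips to −
mesh 2 [92T→29T]: |ω|/ω_in = (29/27)×92/29 = 92/27, sense flips to +
mesh 3 [29T→48T]: |ω|/ω_in = (92/27)×29/48 = 667/324, sense flips to −
mesh 4 [48T→62T]: |ω|/ω_in = (667/324)×48/62 = 1334/837, sense flips to +
mesh 5 [78T→78T]: |ω|/ω_in = (1334/837)×78/78 = 1334/837, sense flips to −
signed output speed (× input speed) = -1334/837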